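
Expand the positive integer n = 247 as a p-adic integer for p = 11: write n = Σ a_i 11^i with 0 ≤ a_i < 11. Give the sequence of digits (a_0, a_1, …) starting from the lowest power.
(a_0, a_1, …) = (5, 0, 2)

Repeated division by 11 gives the digits low-to-high: 247 = 5 + 2·11^2. Digit sequence: (5, 0, 2).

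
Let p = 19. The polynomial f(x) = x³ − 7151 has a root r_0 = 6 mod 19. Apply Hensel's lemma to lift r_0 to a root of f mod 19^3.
r_2 = 234 (mod 6859)

Hensel: r_{i+1} = r_i − f(r_i)/f′(r_i) mod 19^{i+2}, where f′(x) = 3x². Iterate:
  r_0 = 6 (mod 19)
  r_1 = 234 (mod 361)
  r_2 = 234 (mod 6859)
Final: r = 234 with f(r) ≡ 0 mod 19^3.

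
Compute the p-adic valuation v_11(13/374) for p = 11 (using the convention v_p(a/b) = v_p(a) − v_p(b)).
v_11(13/374) = -1

Factor powers of 11 from the numerator and denominator of the reduced fraction: 13 = 11^0 · 13 and 374 = 11^1 · 34. Apply v_p(a/b) = v_p(a) − v_p(b): v_11(13/374) = 0 − 1 = -1.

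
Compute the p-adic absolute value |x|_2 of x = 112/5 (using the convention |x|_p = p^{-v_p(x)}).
|112/5|_2 = 1/16

Step 1 — compute v_2(x) by factoring powers of 2 out of the numerator and denominator: v_2(112/5) = 4. Step 2 — apply |x|_p = p^{-v_p(x)} = 2^{-4} = 1/16.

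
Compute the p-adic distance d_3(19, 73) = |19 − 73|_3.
d_3(19, 73) = 1/27

Step 1 — x − y = 19 − 73 = -54. Step 2 — v_3(-54) = 3 (factor: -54 = −(3^3 · 2); the sign does not affect v_p). Step 3 — |x − y|_3 = 3^{-3} = 1/27.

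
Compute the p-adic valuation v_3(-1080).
v_3(-1080) = 3

v_3(n) is the largest exponent k such that 3^k divides n. Factor out: -1080 = -3^3 · 40. (Sign doesn't affect v_p.) So v_3(-1080) = 3.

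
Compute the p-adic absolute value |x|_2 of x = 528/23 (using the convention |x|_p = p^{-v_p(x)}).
|528/23|_2 = 1/16

Step 1 — compute v_2(x) by factoring powers of 2 out of the numerator and denominator: v_2(528/23) = 4. Step 2 — apply |x|_p = p^{-v_p(x)} = 2^{-4} = 1/16.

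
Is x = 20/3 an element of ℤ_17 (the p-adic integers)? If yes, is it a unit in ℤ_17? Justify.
x ∈ ℤ_17^× (unit); v_17(x) = 0

ℤ_17 = {x ∈ ℚ_17 : v_17(x) ≥ 0} and ℤ_17^× = {x ∈ ℤ_17 : v_17(x) = 0}. Here v_17(20/3) = v_17(num) − v_17(den) = 0; compare against these criteria.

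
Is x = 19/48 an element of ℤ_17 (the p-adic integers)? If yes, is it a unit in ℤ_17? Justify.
x ∈ ℤ_17^× (unit); v_17(x) = 0

ℤ_17 = {x ∈ ℚ_17 : v_17(x) ≥ 0} and ℤ_17^× = {x ∈ ℤ_17 : v_17(x) = 0}. Here v_17(19/48) = v_17(num) − v_17(den) = 0; compare against these criteria.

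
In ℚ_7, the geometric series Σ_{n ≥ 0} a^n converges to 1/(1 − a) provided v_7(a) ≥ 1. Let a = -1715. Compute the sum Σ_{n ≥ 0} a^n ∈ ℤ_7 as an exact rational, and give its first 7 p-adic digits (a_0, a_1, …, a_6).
Σ a^n = 1/(1 − a) = 1/1716;  first 7 digits = (1, 0, 0, 2, 6, 6, 3)

v_7(a) = 3 ≥ 1, so the series converges in ℤ_7 to 1/(1 − a) = 1/(1 − (-1715)) = 1/1716. Expand this rational in ℤ_7: compute digits iteratively via d_i = x_i mod 7, x_{i+1} = (x_i − d_i)/7. The first 7 digits are (1, 0, 0, 2, 6, 6, 3).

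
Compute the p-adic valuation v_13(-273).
v_13(-273) = 1

v_13(n) is the largest exponent k such that 13^k divides n. Factor out: -273 = -13^1 · 21. (Sign doesn't affect v_p.) So v_13(-273) = 1.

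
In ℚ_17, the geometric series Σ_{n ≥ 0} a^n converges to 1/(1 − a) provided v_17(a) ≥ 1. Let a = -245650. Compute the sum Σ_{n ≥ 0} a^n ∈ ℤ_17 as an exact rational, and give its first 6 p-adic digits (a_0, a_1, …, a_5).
Σ a^n = 1/(1 − a) = 1/245651;  first 6 digits = (1, 0, 0, 1, 14, 16)

v_17(a) = 3 ≥ 1, so the series converges in ℤ_17 to 1/(1 − a) = 1/(1 − (-245650)) = 1/245651. Expand this rational in ℤ_17: compute digits iteratively via d_i = x_i mod 17, x_{i+1} = (x_i − d_i)/17. The first 6 digits are (1, 0, 0, 1, 14, 16).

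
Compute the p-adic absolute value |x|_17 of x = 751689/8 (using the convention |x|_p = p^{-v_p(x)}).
|751689/8|_17 = 1/83521

Step 1 — compute v_17(x) by factoring powers of 17 out of the numerator and denominator: v_17(751689/8) = 4. Step 2 — apply |x|_p = p^{-v_p(x)} = 17^{-4} = 1/83521.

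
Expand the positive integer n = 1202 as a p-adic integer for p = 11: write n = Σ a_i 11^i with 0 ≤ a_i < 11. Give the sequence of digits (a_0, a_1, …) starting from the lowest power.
(a_0, a_1, …) = (3, 10, 9)

Repeated division by 11 gives the digits low-to-high: 1202 = 3 + 10·11^1 + 9·11^2. Digit sequence: (3, 10, 9).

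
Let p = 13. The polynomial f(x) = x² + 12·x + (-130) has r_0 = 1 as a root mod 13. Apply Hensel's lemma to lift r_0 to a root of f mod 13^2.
r_1 = 118 (mod 169)

Hensel: r_{i+1} = r_i − f(r_i)·(f′(r_i))^{-1} mod 13^{i+2}, f′(x) = 2x + 12. Iterate:
  r_0 = 1 (mod 13)
  r_1 = 118 (mod 169)
Final: r = 118 satisfies f(r) ≡ 0 mod 13^2.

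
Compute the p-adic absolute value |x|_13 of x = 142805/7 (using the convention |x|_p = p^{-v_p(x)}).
|142805/7|_13 = 1/28561

Step 1 — compute v_13(x) by factoring powers of 13 out of the numerator and denominator: v_13(142805/7) = 4. Step 2 — apply |x|_p = p^{-v_p(x)} = 13^{-4} = 1/28561.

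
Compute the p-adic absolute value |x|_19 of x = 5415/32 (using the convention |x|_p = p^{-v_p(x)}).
|5415/32|_19 = 1/361

Step 1 — compute v_19(x) by factoring powers of 19 out of the numerator and denominator: v_19(5415/32) = 2. Step 2 — apply |x|_p = p^{-v_p(x)} = 19^{-2} = 1/361.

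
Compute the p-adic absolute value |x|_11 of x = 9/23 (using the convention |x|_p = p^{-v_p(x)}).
|9/23|_11 = 1

Step 1 — compute v_11(x) by factoring powers of 11 out of the numerator and denominator: v_11(9/23) = 0. Step 2 — apply |x|_p = p^{-v_p(x)} = 11^{0} = 1.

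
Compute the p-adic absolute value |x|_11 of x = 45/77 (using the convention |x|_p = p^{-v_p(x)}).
|45/77|_11 = 11

Step 1 — compute v_11(x) by factoring powers of 11 out of the numerator and denominator: v_11(45/77) = -1. Step 2 — apply |x|_p = p^{-v_p(x)} = 11^{1} = 11.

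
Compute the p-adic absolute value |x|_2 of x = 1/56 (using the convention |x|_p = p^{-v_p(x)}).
|1/56|_2 = 8

Step 1 — compute v_2(x) by factoring powers of 2 out of the numerator and denominator: v_2(1/56) = -3. Step 2 — apply |x|_p = p^{-v_p(x)} = 2^{3} = 8.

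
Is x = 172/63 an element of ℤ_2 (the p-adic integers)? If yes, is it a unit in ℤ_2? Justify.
x ∈ ℤ_2 but not a unit; v_2(x) = 2 > 0

ℤ_2 = {x ∈ ℚ_2 : v_2(x) ≥ 0} and ℤ_2^× = {x ∈ ℤ_2 : v_2(x) = 0}. Here v_2(172/63) = v_2(num) − v_2(den) = 2; compare against these criteria.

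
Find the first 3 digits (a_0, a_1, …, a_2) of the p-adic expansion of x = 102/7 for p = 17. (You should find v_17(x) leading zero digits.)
(a_0, …, a_2) = (0, 13, 9)

v_17(102/7) = 1, so a_0 = ... = a_0 = 0. Factor out: x = 17^1 · u with u = 6/7 a unit in ℤ_17. Expand u iteratively via a_{v+i} = u_i mod 17, u_{i+1} = (u_i − a_{v+i})/17:
  u_0 = 6/7;  a_1 = 13;  u_1 = (u_0 − 13)/17 = -5/7
  u_1 = -5/7;  a_2 = 9;  u_2 = (u_1 − 9)/17 = -4/7
Digits: (0, 13, 9).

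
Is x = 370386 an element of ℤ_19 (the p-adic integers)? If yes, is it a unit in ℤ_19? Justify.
x ∈ ℤ_19 but not a unit; v_19(x) = 3 > 0

ℤ_19 = {x ∈ ℚ_19 : v_19(x) ≥ 0} and ℤ_19^× = {x ∈ ℤ_19 : v_19(x) = 0}. Here v_19(370386) = v_19(num) − v_19(den) = 3; compare against these criteria.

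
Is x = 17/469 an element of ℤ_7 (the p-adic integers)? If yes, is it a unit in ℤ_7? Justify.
x ∉ ℤ_7 (v_7(x) = -1 < 0)

ℤ_7 = {x ∈ ℚ_7 : v_7(x) ≥ 0} and ℤ_7^× = {x ∈ ℤ_7 : v_7(x) = 0}. Here v_7(17/469) = v_7(num) − v_7(den) = -1; compare against these criteria.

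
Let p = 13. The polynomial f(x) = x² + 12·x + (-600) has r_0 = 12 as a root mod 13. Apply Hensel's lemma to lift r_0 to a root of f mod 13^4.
r_3 = 21202 (mod 28561)

Hensel: r_{i+1} = r_i − f(r_i)·(f′(r_i))^{-1} mod 13^{i+2}, f′(x) = 2x + 12. Iterate:
  r_0 = 12 (mod 13)
  r_1 = 77 (mod 169)
  r_2 = 1429 (mod 2197)
  r_3 = 21202 (mod 28561)
Final: r = 21202 satisfies f(r) ≡ 0 mod 13^4.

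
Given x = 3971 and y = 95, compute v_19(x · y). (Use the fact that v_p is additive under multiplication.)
v_19(377245) = 3

v_p(x) = 2 (factor: 3971 = 19^2 · 11); v_p(y) = 1 (factor: 95 = 19^1 · 5). Additivity: v_p(xy) = v_p(x) + v_p(y) = 2 + 1 = 3. (Direct check: xy = 377245 = 19^3 · (55).)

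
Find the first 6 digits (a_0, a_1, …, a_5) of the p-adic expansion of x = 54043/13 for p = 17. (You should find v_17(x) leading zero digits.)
(a_0, …, a_5) = (0, 0, 0, 10, 6, 14)

v_17(54043/13) = 3, so a_0 = ... = a_2 = 0. Factor out: x = 17^3 · u with u = 11/13 a unit in ℤ_17. Expand u iteratively via a_{v+i} = u_i mod 17, u_{i+1} = (u_i − a_{v+i})/17:
  u_0 = 11/13;  a_3 = 10;  u_1 = (u_0 − 10)/17 = -7/13
  u_1 = -7/13;  a_4 = 6;  u_2 = (u_1 − 6)/17 = -5/13
  u_2 = -5/13;  a_5 = 14;  u_3 = (u_2 − 14)/17 = -11/13
Digits: (0, 0, 0, 10, 6, 14).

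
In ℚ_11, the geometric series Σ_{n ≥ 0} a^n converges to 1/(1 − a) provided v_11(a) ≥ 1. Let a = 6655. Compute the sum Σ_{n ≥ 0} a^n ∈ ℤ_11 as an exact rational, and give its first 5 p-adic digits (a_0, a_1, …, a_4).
Σ a^n = 1/(1 − a) = -1/6654;  first 5 digits = (1, 0, 0, 5, 0)

v_11(a) = 3 ≥ 1, so the series converges in ℤ_11 to 1/(1 − a) = 1/(1 − 6655) = -1/6654. Expand this rational in ℤ_11: compute digits iteratively via d_i = x_i mod 11, x_{i+1} = (x_i − d_i)/11. The first 5 digits are (1, 0, 0, 5, 0).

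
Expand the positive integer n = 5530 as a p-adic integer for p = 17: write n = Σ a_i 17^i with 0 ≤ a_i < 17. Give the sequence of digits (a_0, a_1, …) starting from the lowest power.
(a_0, a_1, …) = (5, 2, 2, 1)

Repeated division by 17 gives the digits low-to-high: 5530 = 5 + 2·17^1 + 2·17^2 + 1·17^3. Digit sequence: (5, 2, 2, 1).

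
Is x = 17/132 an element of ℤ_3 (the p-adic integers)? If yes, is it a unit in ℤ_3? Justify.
x ∉ ℤ_3 (v_3(x) = -1 < 0)

ℤ_3 = {x ∈ ℚ_3 : v_3(x) ≥ 0} and ℤ_3^× = {x ∈ ℤ_3 : v_3(x) = 0}. Here v_3(17/132) = v_3(num) − v_3(den) = -1; compare against these criteria.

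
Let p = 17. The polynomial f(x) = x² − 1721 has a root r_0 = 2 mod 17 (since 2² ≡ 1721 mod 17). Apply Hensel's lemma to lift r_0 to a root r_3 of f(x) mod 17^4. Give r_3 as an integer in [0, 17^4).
r_3 = 47177 (mod 83521)

Hensel's recurrence: r_{i+1} = r_i − f(r_i)·(f′(r_i))^{-1} mod 17^{i+2}, with f′(x) = 2x. Iterate:
  r_0 = 2 (mod 17)
  r_1 = 70 (mod 289)
  r_2 = 2960 (mod 4913)
  r_3 = 47177 (mod 83521)
Final: r_3 = 47177, and one checks f(r_3) ≡ 0 mod 17^4.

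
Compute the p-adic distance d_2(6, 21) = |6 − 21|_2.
d_2(6, 21) = 1

Step 1 — x − y = 6 − 21 = -15. Step 2 — v_2(-15) = 0 (factor: -15 = −(2^0 · 15); the sign does not affect v_p). Step 3 — |x − y|_2 = 2^{0} = 1.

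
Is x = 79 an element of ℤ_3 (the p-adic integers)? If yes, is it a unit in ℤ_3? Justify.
x ∈ ℤ_3^× (unit); v_3(x) = 0

ℤ_3 = {x ∈ ℚ_3 : v_3(x) ≥ 0} and ℤ_3^× = {x ∈ ℤ_3 : v_3(x) = 0}. Here v_3(79) = v_3(num) − v_3(den) = 0; compare against these criteria.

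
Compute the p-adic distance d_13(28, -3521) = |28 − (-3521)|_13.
d_13(28, -3521) = 1/169

Step 1 — x − y = 28 − (-3521) = 3549. Step 2 — v_13(3549) = 2 (factor: 3549 = (13^2 · 21); the sign does not affect v_p). Step 3 — |x − y|_13 = 13^{-2} = 1/169.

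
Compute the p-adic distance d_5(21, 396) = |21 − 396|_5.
d_5(21, 396) = 1/125

Step 1 — x − y = 21 − 396 = -375. Step 2 — v_5(-375) = 3 (factor: -375 = −(5^3 · 3); the sign does not affect v_p). Step 3 — |x − y|_5 = 5^{-3} = 1/125.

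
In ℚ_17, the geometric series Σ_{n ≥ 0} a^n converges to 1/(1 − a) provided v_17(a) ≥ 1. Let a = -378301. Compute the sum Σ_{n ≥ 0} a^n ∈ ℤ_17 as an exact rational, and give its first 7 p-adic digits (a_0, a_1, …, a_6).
Σ a^n = 1/(1 − a) = 1/378302;  first 7 digits = (1, 0, 0, 8, 12, 16, 12)

v_17(a) = 3 ≥ 1, so the series converges in ℤ_17 to 1/(1 − a) = 1/(1 − (-378301)) = 1/378302. Expand this rational in ℤ_17: compute digits iteratively via d_i = x_i mod 17, x_{i+1} = (x_i − d_i)/17. The first 7 digits are (1, 0, 0, 8, 12, 16, 12).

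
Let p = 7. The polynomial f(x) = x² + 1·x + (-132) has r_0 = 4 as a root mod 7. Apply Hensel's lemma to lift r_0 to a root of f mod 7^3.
r_2 = 11 (mod 343)

Hensel: r_{i+1} = r_i − f(r_i)·(f′(r_i))^{-1} mod 7^{i+2}, f′(x) = 2x + 1. Iterate:
  r_0 = 4 (mod 7)
  r_1 = 11 (mod 49)
  r_2 = 11 (mod 343)
Final: r = 11 satisfies f(r) ≡ 0 mod 7^3.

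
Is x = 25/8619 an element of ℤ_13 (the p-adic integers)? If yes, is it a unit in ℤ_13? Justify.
x ∉ ℤ_13 (v_13(x) = -2 < 0)

ℤ_13 = {x ∈ ℚ_13 : v_13(x) ≥ 0} and ℤ_13^× = {x ∈ ℤ_13 : v_13(x) = 0}. Here v_13(25/8619) = v_13(num) − v_13(den) = -2; compare against these criteria.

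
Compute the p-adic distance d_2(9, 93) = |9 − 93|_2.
d_2(9, 93) = 1/4

Step 1 — x − y = 9 − 93 = -84. Step 2 — v_2(-84) = 2 (factor: -84 = −(2^2 · 21); the sign does not affect v_p). Step 3 — |x − y|_2 = 2^{-2} = 1/4.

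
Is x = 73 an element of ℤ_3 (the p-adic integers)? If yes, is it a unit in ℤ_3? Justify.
x ∈ ℤ_3^× (unit); v_3(x) = 0

ℤ_3 = {x ∈ ℚ_3 : v_3(x) ≥ 0} and ℤ_3^× = {x ∈ ℤ_3 : v_3(x) = 0}. Here v_3(73) = v_3(num) − v_3(den) = 0; compare against these criteria.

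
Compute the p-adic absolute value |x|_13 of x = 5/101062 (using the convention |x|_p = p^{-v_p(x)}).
|5/101062|_13 = 2197

Step 1 — compute v_13(x) by factoring powers of 13 out of the numerator and denominator: v_13(5/101062) = -3. Step 2 — apply |x|_p = p^{-v_p(x)} = 13^{3} = 2197.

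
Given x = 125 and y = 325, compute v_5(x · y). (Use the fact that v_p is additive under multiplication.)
v_5(40625) = 5

v_p(x) = 3 (factor: 125 = 5^3 · 1); v_p(y) = 2 (factor: 325 = 5^2 · 13). Additivity: v_p(xy) = v_p(x) + v_p(y) = 3 + 2 = 5. (Direct check: xy = 40625 = 5^5 · (13).)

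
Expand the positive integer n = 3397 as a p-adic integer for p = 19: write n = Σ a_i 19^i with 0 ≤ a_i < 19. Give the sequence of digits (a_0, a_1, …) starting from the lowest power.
(a_0, a_1, …) = (15, 7, 9)

Repeated division by 19 gives the digits low-to-high: 3397 = 15 + 7·19^1 + 9·19^2. Digit sequence: (15, 7, 9).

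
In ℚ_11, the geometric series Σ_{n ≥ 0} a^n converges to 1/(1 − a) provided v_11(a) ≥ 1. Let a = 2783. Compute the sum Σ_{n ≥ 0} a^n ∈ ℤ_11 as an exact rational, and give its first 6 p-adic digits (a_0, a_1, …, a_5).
Σ a^n = 1/(1 − a) = -1/2782;  first 6 digits = (1, 0, 1, 2, 1, 4)

v_11(a) = 2 ≥ 1, so the series converges in ℤ_11 to 1/(1 − a) = 1/(1 − 2783) = -1/2782. Expand this rational in ℤ_11: compute digits iteratively via d_i = x_i mod 11, x_{i+1} = (x_i − d_i)/11. The first 6 digits are (1, 0, 1, 2, 1, 4).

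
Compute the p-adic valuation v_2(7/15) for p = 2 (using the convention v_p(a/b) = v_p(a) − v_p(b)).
v_2(7/15) = 0

Factor powers of 2 from the numerator and denominator of the reduced fraction: 7 = 2^0 · 7 and 15 = 2^0 · 15. Apply v_p(a/b) = v_p(a) − v_p(b): v_2(7/15) = 0 − 0 = 0.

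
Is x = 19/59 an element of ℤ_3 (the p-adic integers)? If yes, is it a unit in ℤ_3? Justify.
x ∈ ℤ_3^× (unit); v_3(x) = 0

ℤ_3 = {x ∈ ℚ_3 : v_3(x) ≥ 0} and ℤ_3^× = {x ∈ ℤ_3 : v_3(x) = 0}. Here v_3(19/59) = v_3(num) − v_3(den) = 0; compare against these criteria.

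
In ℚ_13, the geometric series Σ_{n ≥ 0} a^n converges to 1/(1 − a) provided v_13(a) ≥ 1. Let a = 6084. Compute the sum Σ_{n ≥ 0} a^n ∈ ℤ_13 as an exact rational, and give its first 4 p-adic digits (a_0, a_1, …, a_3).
Σ a^n = 1/(1 − a) = -1/6083;  first 4 digits = (1, 0, 10, 2)

v_13(a) = 2 ≥ 1, so the series converges in ℤ_13 to 1/(1 − a) = 1/(1 − 6084) = -1/6083. Expand this rational in ℤ_13: compute digits iteratively via d_i = x_i mod 13, x_{i+1} = (x_i − d_i)/13. The first 4 digits are (1, 0, 10, 2).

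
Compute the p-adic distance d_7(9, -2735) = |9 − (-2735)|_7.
d_7(9, -2735) = 1/343

Step 1 — x − y = 9 − (-2735) = 2744. Step 2 — v_7(2744) = 3 (factor: 2744 = (7^3 · 8); the sign does not affect v_p). Step 3 — |x − y|_7 = 7^{-3} = 1/343.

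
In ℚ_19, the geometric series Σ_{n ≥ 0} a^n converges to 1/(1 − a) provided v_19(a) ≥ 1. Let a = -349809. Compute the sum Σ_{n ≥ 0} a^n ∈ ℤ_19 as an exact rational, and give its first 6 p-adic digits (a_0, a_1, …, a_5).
Σ a^n = 1/(1 − a) = 1/349810;  first 6 digits = (1, 0, 0, 6, 16, 18)

v_19(a) = 3 ≥ 1, so the series converges in ℤ_19 to 1/(1 − a) = 1/(1 − (-349809)) = 1/349810. Expand this rational in ℤ_19: compute digits iteratively via d_i = x_i mod 19, x_{i+1} = (x_i − d_i)/19. The first 6 digits are (1, 0, 0, 6, 16, 18).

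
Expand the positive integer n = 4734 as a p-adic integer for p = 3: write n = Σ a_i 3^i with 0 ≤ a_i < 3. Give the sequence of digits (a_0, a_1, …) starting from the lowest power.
(a_0, a_1, …) = (0, 0, 1, 1, 1, 1, 0, 2)

Repeated division by 3 gives the digits low-to-high: 4734 = 1·3^2 + 1·3^3 + 1·3^4 + 1·3^5 + 2·3^7. Digit sequence: (0, 0, 1, 1, 1, 1, 0, 2).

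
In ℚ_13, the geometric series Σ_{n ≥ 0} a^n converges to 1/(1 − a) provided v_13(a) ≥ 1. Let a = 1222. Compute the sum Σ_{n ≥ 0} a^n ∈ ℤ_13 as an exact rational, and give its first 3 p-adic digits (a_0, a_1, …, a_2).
Σ a^n = 1/(1 − a) = -1/1221;  first 3 digits = (1, 3, 3)

v_13(a) = 1 ≥ 1, so the series converges in ℤ_13 to 1/(1 − a) = 1/(1 − 1222) = -1/1221. Expand this rational in ℤ_13: compute digits iteratively via d_i = x_i mod 13, x_{i+1} = (x_i − d_i)/13. The first 3 digits are (1, 3, 3).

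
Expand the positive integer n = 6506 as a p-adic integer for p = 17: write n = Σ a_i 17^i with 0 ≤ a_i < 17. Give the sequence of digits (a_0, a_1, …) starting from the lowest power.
(a_0, a_1, …) = (12, 8, 5, 1)

Repeated division by 17 gives the digits low-to-high: 6506 = 12 + 8·17^1 + 5·17^2 + 1·17^3. Digit sequence: (12, 8, 5, 1).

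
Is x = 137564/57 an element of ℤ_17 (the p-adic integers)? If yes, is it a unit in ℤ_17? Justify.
x ∈ ℤ_17 but not a unit; v_17(x) = 3 > 0

ℤ_17 = {x ∈ ℚ_17 : v_17(x) ≥ 0} and ℤ_17^× = {x ∈ ℤ_17 : v_17(x) = 0}. Here v_17(137564/57) = v_17(num) − v_17(den) = 3; compare against these criteria.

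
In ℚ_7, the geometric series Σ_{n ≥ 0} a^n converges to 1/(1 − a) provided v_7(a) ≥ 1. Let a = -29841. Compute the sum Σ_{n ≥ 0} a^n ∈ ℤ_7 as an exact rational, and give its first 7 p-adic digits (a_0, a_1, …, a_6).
Σ a^n = 1/(1 − a) = 1/29842;  first 7 digits = (1, 0, 0, 4, 1, 5, 1)

v_7(a) = 3 ≥ 1, so the series converges in ℤ_7 to 1/(1 − a) = 1/(1 − (-29841)) = 1/29842. Expand this rational in ℤ_7: compute digits iteratively via d_i = x_i mod 7, x_{i+1} = (x_i − d_i)/7. The first 7 digits are (1, 0, 0, 4, 1, 5, 1).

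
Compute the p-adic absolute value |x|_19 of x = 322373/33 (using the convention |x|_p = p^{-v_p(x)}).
|322373/33|_19 = 1/6859

Step 1 — compute v_19(x) by factoring powers of 19 out of the numerator and denominator: v_19(322373/33) = 3. Step 2 — apply |x|_p = p^{-v_p(x)} = 19^{-3} = 1/6859.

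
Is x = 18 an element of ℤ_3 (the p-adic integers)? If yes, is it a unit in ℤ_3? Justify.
x ∈ ℤ_3 but not a unit; v_3(x) = 2 > 0

ℤ_3 = {x ∈ ℚ_3 : v_3(x) ≥ 0} and ℤ_3^× = {x ∈ ℤ_3 : v_3(x) = 0}. Here v_3(18) = v_3(num) − v_3(den) = 2; compare against these criteria.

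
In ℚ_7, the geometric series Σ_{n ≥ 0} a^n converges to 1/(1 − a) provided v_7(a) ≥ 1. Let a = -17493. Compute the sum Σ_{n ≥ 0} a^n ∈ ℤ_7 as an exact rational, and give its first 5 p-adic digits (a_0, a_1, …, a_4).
Σ a^n = 1/(1 − a) = 1/17494;  first 5 digits = (1, 0, 0, 5, 6)

v_7(a) = 3 ≥ 1, so the series converges in ℤ_7 to 1/(1 − a) = 1/(1 − (-17493)) = 1/17494. Expand this rational in ℤ_7: compute digits iteratively via d_i = x_i mod 7, x_{i+1} = (x_i − d_i)/7. The first 5 digits are (1, 0, 0, 5, 6).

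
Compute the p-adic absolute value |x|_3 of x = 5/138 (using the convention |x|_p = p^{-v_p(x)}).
|5/138|_3 = 3

Step 1 — compute v_3(x) by factoring powers of 3 out of the numerator and denominator: v_3(5/138) = -1. Step 2 — apply |x|_p = p^{-v_p(x)} = 3^{1} = 3.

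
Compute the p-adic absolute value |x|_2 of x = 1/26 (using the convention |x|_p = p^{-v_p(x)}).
|1/26|_2 = 2

Step 1 — compute v_2(x) by factoring powers of 2 out of the numerator and denominator: v_2(1/26) = -1. Step 2 — apply |x|_p = p^{-v_p(x)} = 2^{1} = 2.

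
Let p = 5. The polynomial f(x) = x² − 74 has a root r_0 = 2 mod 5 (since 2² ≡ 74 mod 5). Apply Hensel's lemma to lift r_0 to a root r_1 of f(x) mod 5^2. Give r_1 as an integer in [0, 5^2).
r_1 = 7 (mod 25)

Hensel's recurrence: r_{i+1} = r_i − f(r_i)·(f′(r_i))^{-1} mod 5^{i+2}, with f′(x) = 2x. Iterate:
  r_0 = 2 (mod 5)
  r_1 = 7 (mod 25)
Final: r_1 = 7, and one checks f(r_1) ≡ 0 mod 5^2.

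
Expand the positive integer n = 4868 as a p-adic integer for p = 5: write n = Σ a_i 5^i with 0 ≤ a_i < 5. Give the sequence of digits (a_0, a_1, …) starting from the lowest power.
(a_0, a_1, …) = (3, 3, 4, 3, 2, 1)

Repeated division by 5 gives the digits low-to-high: 4868 = 3 + 3·5^1 + 4·5^2 + 3·5^3 + 2·5^4 + 1·5^5. Digit sequence: (3, 3, 4, 3, 2, 1).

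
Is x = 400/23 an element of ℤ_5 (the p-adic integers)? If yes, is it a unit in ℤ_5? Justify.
x ∈ ℤ_5 but not a unit; v_5(x) = 2 > 0

ℤ_5 = {x ∈ ℚ_5 : v_5(x) ≥ 0} and ℤ_5^× = {x ∈ ℤ_5 : v_5(x) = 0}. Here v_5(400/23) = v_5(num) − v_5(den) = 2; compare against these criteria.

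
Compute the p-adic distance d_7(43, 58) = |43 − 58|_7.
d_7(43, 58) = 1

Step 1 — x − y = 43 − 58 = -15. Step 2 — v_7(-15) = 0 (factor: -15 = −(7^0 · 15); the sign does not affect v_p). Step 3 — |x − y|_7 = 7^{0} = 1.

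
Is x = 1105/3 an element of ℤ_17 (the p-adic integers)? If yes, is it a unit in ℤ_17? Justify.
x ∈ ℤ_17 but not a unit; v_17(x) = 1 > 0

ℤ_17 = {x ∈ ℚ_17 : v_17(x) ≥ 0} and ℤ_17^× = {x ∈ ℤ_17 : v_17(x) = 0}. Here v_17(1105/3) = v_17(num) − v_17(den) = 1; compare against these criteria.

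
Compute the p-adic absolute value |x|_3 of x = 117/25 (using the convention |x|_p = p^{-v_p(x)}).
|117/25|_3 = 1/9

Step 1 — compute v_3(x) by factoring powers of 3 out of the numerator and denominator: v_3(117/25) = 2. Step 2 — apply |x|_p = p^{-v_p(x)} = 3^{-2} = 1/9.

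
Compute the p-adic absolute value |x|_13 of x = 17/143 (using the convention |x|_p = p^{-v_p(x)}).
|17/143|_13 = 13

Step 1 — compute v_13(x) by factoring powers of 13 out of the numerator and denominator: v_13(17/143) = -1. Step 2 — apply |x|_p = p^{-v_p(x)} = 13^{1} = 13.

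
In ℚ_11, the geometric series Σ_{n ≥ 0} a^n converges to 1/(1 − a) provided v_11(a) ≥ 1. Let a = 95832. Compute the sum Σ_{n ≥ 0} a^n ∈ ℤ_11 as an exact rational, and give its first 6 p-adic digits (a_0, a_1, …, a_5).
Σ a^n = 1/(1 − a) = -1/95831;  first 6 digits = (1, 0, 0, 6, 6, 0)

v_11(a) = 3 ≥ 1, so the series converges in ℤ_11 to 1/(1 − a) = 1/(1 − 95832) = -1/95831. Expand this rational in ℤ_11: compute digits iteratively via d_i = x_i mod 11, x_{i+1} = (x_i − d_i)/11. The first 6 digits are (1, 0, 0, 6, 6, 0).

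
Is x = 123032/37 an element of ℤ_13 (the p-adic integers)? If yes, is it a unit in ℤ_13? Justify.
x ∈ ℤ_13 but not a unit; v_13(x) = 3 > 0

ℤ_13 = {x ∈ ℚ_13 : v_13(x) ≥ 0} and ℤ_13^× = {x ∈ ℤ_13 : v_13(x) = 0}. Here v_13(123032/37) = v_13(num) − v_13(den) = 3; compare against these criteria.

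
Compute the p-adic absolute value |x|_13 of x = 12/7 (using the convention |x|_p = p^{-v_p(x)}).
|12/7|_13 = 1

Step 1 — compute v_13(x) by factoring powers of 13 out of the numerator and denominator: v_13(12/7) = 0. Step 2 — apply |x|_p = p^{-v_p(x)} = 13^{0} = 1.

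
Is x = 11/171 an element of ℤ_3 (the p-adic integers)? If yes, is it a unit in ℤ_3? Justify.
x ∉ ℤ_3 (v_3(x) = -2 < 0)

ℤ_3 = {x ∈ ℚ_3 : v_3(x) ≥ 0} and ℤ_3^× = {x ∈ ℤ_3 : v_3(x) = 0}. Here v_3(11/171) = v_3(num) − v_3(den) = -2; compare against these criteria.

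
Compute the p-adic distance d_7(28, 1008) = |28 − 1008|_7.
d_7(28, 1008) = 1/49

Step 1 — x − y = 28 − 1008 = -980. Step 2 — v_7(-980) = 2 (factor: -980 = −(7^2 · 20); the sign does not affect v_p). Step 3 — |x − y|_7 = 7^{-2} = 1/49.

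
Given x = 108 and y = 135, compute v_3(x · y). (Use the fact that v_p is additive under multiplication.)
v_3(14580) = 6

v_p(x) = 3 (factor: 108 = 3^3 · 4); v_p(y) = 3 (factor: 135 = 3^3 · 5). Additivity: v_p(xy) = v_p(x) + v_p(y) = 3 + 3 = 6. (Direct check: xy = 14580 = 3^6 · (20).)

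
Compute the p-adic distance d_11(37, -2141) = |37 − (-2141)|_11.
d_11(37, -2141) = 1/121

Step 1 — x − y = 37 − (-2141) = 2178. Step 2 — v_11(2178) = 2 (factor: 2178 = (11^2 · 18); the sign does not affect v_p). Step 3 — |x − y|_11 = 11^{-2} = 1/121.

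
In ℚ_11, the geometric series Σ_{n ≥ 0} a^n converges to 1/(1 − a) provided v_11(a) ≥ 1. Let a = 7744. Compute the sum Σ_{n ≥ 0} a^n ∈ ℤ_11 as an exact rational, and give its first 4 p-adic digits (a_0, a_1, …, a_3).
Σ a^n = 1/(1 − a) = -1/7743;  first 4 digits = (1, 0, 9, 5)

v_11(a) = 2 ≥ 1, so the series converges in ℤ_11 to 1/(1 − a) = 1/(1 − 7744) = -1/7743. Expand this rational in ℤ_11: compute digits iteratively via d_i = x_i mod 11, x_{i+1} = (x_i − d_i)/11. The first 4 digits are (1, 0, 9, 5).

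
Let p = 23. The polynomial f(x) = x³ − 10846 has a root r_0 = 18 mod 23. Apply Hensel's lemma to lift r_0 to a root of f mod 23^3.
r_2 = 9494 (mod 12167)

Hensel: r_{i+1} = r_i − f(r_i)/f′(r_i) mod 23^{i+2}, where f′(x) = 3x². Iterate:
  r_0 = 18 (mod 23)
  r_1 = 501 (mod 529)
  r_2 = 9494 (mod 12167)
Final: r = 9494 with f(r) ≡ 0 mod 23^3.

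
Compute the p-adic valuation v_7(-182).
v_7(-182) = 1

v_7(n) is the largest exponent k such that 7^k divides n. Factor out: -182 = -7^1 · 26. (Sign doesn't affect v_p.) So v_7(-182) = 1.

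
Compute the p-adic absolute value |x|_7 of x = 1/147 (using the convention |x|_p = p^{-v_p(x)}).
|1/147|_7 = 49

Step 1 — compute v_7(x) by factoring powers of 7 out of the numerator and denominator: v_7(1/147) = -2. Step 2 — apply |x|_p = p^{-v_p(x)} = 7^{2} = 49.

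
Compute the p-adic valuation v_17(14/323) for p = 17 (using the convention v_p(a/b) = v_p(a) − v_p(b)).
v_17(14/323) = -1

Factor powers of 17 from the numerator and denominator of the reduced fraction: 14 = 17^0 · 14 and 323 = 17^1 · 19. Apply v_p(a/b) = v_p(a) − v_p(b): v_17(14/323) = 0 − 1 = -1.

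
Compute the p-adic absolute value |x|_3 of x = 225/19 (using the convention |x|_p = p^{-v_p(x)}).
|225/19|_3 = 1/9

Step 1 — compute v_3(x) by factoring powers of 3 out of the numerator and denominator: v_3(225/19) = 2. Step 2 — apply |x|_p = p^{-v_p(x)} = 3^{-2} = 1/9.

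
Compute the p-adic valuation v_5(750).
v_5(750) = 3

v_5(n) is the largest exponent k such that 5^k divides n. Factor out: 750 = 5^3 · 6. (Sign doesn't affect v_p.) So v_5(750) = 3.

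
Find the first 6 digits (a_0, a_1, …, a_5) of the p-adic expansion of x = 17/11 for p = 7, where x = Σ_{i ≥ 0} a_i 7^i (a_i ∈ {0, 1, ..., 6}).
(a_0, …, a_5) = (6, 0, 5, 5, 3, 2)

v_7(17/11) = 0 (numerator and denominator both coprime to 7), so x ∈ ℤ_7^×. Compute digits iteratively via a_i = x_i mod 7, x_{i+1} = (x_i − a_i)/7, with x_0 = x:
  x_0 = 17/11;  a_0 = 6;  x_1 = (x_0 − 6)/7 = -7/11
  x_1 = -7/11;  a_1 = 0;  x_2 = (x_1 − 0)/7 = -1/11
  x_2 = -1/11;  a_2 = 5;  x_3 = (x_2 − 5)/7 = -8/11
  x_3 = -8/11;  a_3 = 5;  x_4 = (x_3 − 5)/7 = -9/11
  x_4 = -9/11;  a_4 = 3;  x_5 = (x_4 − 3)/7 = -6/11
  x_5 = -6/11;  a_5 = 2;  x_6 = (x_5 − 2)/7 = -4/11
Digits: (6, 0, 5, 5, 3, 2).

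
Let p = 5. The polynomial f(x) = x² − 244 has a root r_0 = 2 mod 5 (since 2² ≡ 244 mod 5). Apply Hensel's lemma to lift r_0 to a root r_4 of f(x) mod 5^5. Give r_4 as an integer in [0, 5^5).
r_4 = 1162 (mod 3125)

Hensel's recurrence: r_{i+1} = r_i − f(r_i)·(f′(r_i))^{-1} mod 5^{i+2}, with f′(x) = 2x. Iterate:
  r_0 = 2 (mod 5)
  r_1 = 12 (mod 25)
  r_2 = 37 (mod 125)
  r_3 = 537 (mod 625)
  r_4 = 1162 (mod 3125)
Final: r_4 = 1162, and one checks f(r_4) ≡ 0 mod 5^5.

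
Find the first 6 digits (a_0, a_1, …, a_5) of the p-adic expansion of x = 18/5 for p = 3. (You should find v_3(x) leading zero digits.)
(a_0, …, a_5) = (0, 0, 1, 1, 2, 1)

v_3(18/5) = 2, so a_0 = ... = a_1 = 0. Factor out: x = 3^2 · u with u = 2/5 a unit in ℤ_3. Expand u iteratively via a_{v+i} = u_i mod 3, u_{i+1} = (u_i − a_{v+i})/3:
  u_0 = 2/5;  a_2 = 1;  u_1 = (u_0 − 1)/3 = -1/5
  u_1 = -1/5;  a_3 = 1;  u_2 = (u_1 − 1)/3 = -2/5
  u_2 = -2/5;  a_4 = 2;  u_3 = (u_2 − 2)/3 = -4/5
  u_3 = -4/5;  a_5 = 1;  u_4 = (u_3 − 1)/3 = -3/5
Digits: (0, 0, 1, 1, 2, 1).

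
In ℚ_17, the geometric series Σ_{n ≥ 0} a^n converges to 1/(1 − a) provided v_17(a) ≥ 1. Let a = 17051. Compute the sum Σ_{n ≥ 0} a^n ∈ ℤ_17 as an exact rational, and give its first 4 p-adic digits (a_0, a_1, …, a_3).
Σ a^n = 1/(1 − a) = -1/17050;  first 4 digits = (1, 0, 8, 3)

v_17(a) = 2 ≥ 1, so the series converges in ℤ_17 to 1/(1 − a) = 1/(1 − 17051) = -1/17050. Expand this rational in ℤ_17: compute digits iteratively via d_i = x_i mod 17, x_{i+1} = (x_i − d_i)/17. The first 4 digits are (1, 0, 8, 3).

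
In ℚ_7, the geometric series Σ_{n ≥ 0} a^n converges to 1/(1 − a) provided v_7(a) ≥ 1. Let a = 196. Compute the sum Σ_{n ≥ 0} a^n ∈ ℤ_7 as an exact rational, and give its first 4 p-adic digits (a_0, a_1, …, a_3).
Σ a^n = 1/(1 − a) = -1/195;  first 4 digits = (1, 0, 4, 0)

v_7(a) = 2 ≥ 1, so the series converges in ℤ_7 to 1/(1 − a) = 1/(1 − 196) = -1/195. Expand this rational in ℤ_7: compute digits iteratively via d_i = x_i mod 7, x_{i+1} = (x_i − d_i)/7. The first 4 digits are (1, 0, 4, 0).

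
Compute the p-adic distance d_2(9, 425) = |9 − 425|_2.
d_2(9, 425) = 1/32

Step 1 — x − y = 9 − 425 = -416. Step 2 — v_2(-416) = 5 (factor: -416 = −(2^5 · 13); the sign does not affect v_p). Step 3 — |x − y|_2 = 2^{-5} = 1/32.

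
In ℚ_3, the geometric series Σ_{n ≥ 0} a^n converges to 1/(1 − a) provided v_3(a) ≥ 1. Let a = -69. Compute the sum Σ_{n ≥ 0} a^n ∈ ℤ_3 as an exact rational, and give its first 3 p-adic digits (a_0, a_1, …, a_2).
Σ a^n = 1/(1 − a) = 1/70;  first 3 digits = (1, 1, 2)

v_3(a) = 1 ≥ 1, so the series converges in ℤ_3 to 1/(1 − a) = 1/(1 − (-69)) = 1/70. Expand this rational in ℤ_3: compute digits iteratively via d_i = x_i mod 3, x_{i+1} = (x_i − d_i)/3. The first 3 digits are (1, 1, 2).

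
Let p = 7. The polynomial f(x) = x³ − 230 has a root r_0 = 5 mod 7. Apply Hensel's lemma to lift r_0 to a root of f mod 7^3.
r_2 = 124 (mod 343)

Hensel: r_{i+1} = r_i − f(r_i)/f′(r_i) mod 7^{i+2}, where f′(x) = 3x². Iterate:
  r_0 = 5 (mod 7)
  r_1 = 26 (mod 49)
  r_2 = 124 (mod 343)
Final: r = 124 with f(r) ≡ 0 mod 7^3.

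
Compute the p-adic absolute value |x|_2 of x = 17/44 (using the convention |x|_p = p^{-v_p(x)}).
|17/44|_2 = 4

Step 1 — compute v_2(x) by factoring powers of 2 out of the numerator and denominator: v_2(17/44) = -2. Step 2 — apply |x|_p = p^{-v_p(x)} = 2^{2} = 4.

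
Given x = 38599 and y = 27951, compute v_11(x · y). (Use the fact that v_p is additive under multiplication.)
v_11(1078880649) = 6

v_p(x) = 3 (factor: 38599 = 11^3 · 29); v_p(y) = 3 (factor: 27951 = 11^3 · 21). Additivity: v_p(xy) = v_p(x) + v_p(y) = 3 + 3 = 6. (Direct check: xy = 1078880649 = 11^6 · (609).)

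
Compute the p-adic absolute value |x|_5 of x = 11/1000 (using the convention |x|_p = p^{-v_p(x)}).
|11/1000|_5 = 125

Step 1 — compute v_5(x) by factoring powers of 5 out of the numerator and denominator: v_5(11/1000) = -3. Step 2 — apply |x|_p = p^{-v_p(x)} = 5^{3} = 125.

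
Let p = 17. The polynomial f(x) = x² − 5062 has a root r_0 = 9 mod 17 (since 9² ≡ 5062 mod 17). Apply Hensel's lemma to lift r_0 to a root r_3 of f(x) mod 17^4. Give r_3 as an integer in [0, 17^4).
r_3 = 48340 (mod 83521)

Hensel's recurrence: r_{i+1} = r_i − f(r_i)·(f′(r_i))^{-1} mod 17^{i+2}, with f′(x) = 2x. Iterate:
  r_0 = 9 (mod 17)
  r_1 = 77 (mod 289)
  r_2 = 4123 (mod 4913)
  r_3 = 48340 (mod 83521)
Final: r_3 = 48340, and one checks f(r_3) ≡ 0 mod 17^4.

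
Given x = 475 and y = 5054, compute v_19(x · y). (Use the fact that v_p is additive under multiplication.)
v_19(2400650) = 3

v_p(x) = 1 (factor: 475 = 19^1 · 25); v_p(y) = 2 (factor: 5054 = 19^2 · 14). Additivity: v_p(xy) = v_p(x) + v_p(y) = 1 + 2 = 3. (Direct check: xy = 2400650 = 19^3 · (350).)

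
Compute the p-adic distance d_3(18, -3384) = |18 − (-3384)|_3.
d_3(18, -3384) = 1/243

Step 1 — x − y = 18 − (-3384) = 3402. Step 2 — v_3(3402) = 5 (factor: 3402 = (3^5 · 14); the sign does not affect v_p). Step 3 — |x − y|_3 = 3^{-5} = 1/243.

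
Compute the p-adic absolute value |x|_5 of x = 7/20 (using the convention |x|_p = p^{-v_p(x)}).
|7/20|_5 = 5

Step 1 — compute v_5(x) by factoring powers of 5 out of the numerator and denominator: v_5(7/20) = -1. Step 2 — apply |x|_p = p^{-v_p(x)} = 5^{1} = 5.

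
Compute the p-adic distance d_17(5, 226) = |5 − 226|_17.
d_17(5, 226) = 1/17

Step 1 — x − y = 5 − 226 = -221. Step 2 — v_17(-221) = 1 (factor: -221 = −(17^1 · 13); the sign does not affect v_p). Step 3 — |x − y|_17 = 17^{-1} = 1/17.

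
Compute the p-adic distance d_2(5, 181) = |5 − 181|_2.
d_2(5, 181) = 1/16

Step 1 — x − y = 5 − 181 = -176. Step 2 — v_2(-176) = 4 (factor: -176 = −(2^4 · 11); the sign does not affect v_p). Step 3 — |x − y|_2 = 2^{-4} = 1/16.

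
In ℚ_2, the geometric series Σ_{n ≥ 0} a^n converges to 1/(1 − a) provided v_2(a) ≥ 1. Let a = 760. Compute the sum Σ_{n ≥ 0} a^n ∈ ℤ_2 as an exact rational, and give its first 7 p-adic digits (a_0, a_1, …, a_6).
Σ a^n = 1/(1 − a) = -1/759;  first 7 digits = (1, 0, 0, 1, 1, 1, 0)

v_2(a) = 3 ≥ 1, so the series converges in ℤ_2 to 1/(1 − a) = 1/(1 − 760) = -1/759. Expand this rational in ℤ_2: compute digits iteratively via d_i = x_i mod 2, x_{i+1} = (x_i − d_i)/2. The first 7 digits are (1, 0, 0, 1, 1, 1, 0).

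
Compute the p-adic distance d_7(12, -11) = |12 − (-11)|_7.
d_7(12, -11) = 1

Step 1 — x − y = 12 − (-11) = 23. Step 2 — v_7(23) = 0 (factor: 23 = (7^0 · 23); the sign does not affect v_p). Step 3 — |x − y|_7 = 7^{0} = 1.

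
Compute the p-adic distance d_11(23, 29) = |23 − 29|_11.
d_11(23, 29) = 1

Step 1 — x − y = 23 − 29 = -6. Step 2 — v_11(-6) = 0 (factor: -6 = −(11^0 · 6); the sign does not affect v_p). Step 3 — |x − y|_11 = 11^{0} = 1.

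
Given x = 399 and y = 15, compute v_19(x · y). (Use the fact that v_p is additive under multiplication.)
v_19(5985) = 1

v_p(x) = 1 (factor: 399 = 19^1 · 21); v_p(y) = 0 (factor: 15 = 19^0 · 15). Additivity: v_p(xy) = v_p(x) + v_p(y) = 1 + 0 = 1. (Direct check: xy = 5985 = 19^1 · (315).)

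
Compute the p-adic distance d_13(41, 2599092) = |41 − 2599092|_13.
d_13(41, 2599092) = 1/371293

Step 1 — x − y = 41 − 2599092 = -2599051. Step 2 — v_13(-2599051) = 5 (factor: -2599051 = −(13^5 · 7); the sign does not affect v_p). Step 3 — |x − y|_13 = 13^{-5} = 1/371293.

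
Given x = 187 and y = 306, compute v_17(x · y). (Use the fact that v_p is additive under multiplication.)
v_17(57222) = 2

v_p(x) = 1 (factor: 187 = 17^1 · 11); v_p(y) = 1 (factor: 306 = 17^1 · 18). Additivity: v_p(xy) = v_p(x) + v_p(y) = 1 + 1 = 2. (Direct check: xy = 57222 = 17^2 · (198).)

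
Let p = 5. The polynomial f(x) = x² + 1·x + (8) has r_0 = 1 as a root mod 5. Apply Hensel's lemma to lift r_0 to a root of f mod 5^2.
r_1 = 6 (mod 25)

Hensel: r_{i+1} = r_i − f(r_i)·(f′(r_i))^{-1} mod 5^{i+2}, f′(x) = 2x + 1. Iterate:
  r_0 = 1 (mod 5)
  r_1 = 6 (mod 25)
Final: r = 6 satisfies f(r) ≡ 0 mod 5^2.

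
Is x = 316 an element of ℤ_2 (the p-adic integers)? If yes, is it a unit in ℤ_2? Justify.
x ∈ ℤ_2 but not a unit; v_2(x) = 2 > 0

ℤ_2 = {x ∈ ℚ_2 : v_2(x) ≥ 0} and ℤ_2^× = {x ∈ ℤ_2 : v_2(x) = 0}. Here v_2(316) = v_2(num) − v_2(den) = 2; compare against these criteria.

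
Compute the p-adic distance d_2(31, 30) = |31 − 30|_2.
d_2(31, 30) = 1

Step 1 — x − y = 31 − 30 = 1. Step 2 — v_2(1) = 0 (factor: 1 = (2^0 · 1); the sign does not affect v_p). Step 3 — |x − y|_2 = 2^{0} = 1.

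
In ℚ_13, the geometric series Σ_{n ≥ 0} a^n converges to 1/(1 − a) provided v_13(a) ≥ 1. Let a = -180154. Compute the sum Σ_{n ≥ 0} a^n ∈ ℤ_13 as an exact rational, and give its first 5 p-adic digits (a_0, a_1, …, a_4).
Σ a^n = 1/(1 − a) = 1/180155;  first 5 digits = (1, 0, 0, 9, 6)

v_13(a) = 3 ≥ 1, so the series converges in ℤ_13 to 1/(1 − a) = 1/(1 − (-180154)) = 1/180155. Expand this rational in ℤ_13: compute digits iteratively via d_i = x_i mod 13, x_{i+1} = (x_i − d_i)/13. The first 5 digits are (1, 0, 0, 9, 6).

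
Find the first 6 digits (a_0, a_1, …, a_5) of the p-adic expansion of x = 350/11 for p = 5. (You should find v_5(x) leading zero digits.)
(a_0, …, a_5) = (0, 0, 4, 4, 0, 3)

v_5(350/11) = 2, so a_0 = ... = a_1 = 0. Factor out: x = 5^2 · u with u = 14/11 a unit in ℤ_5. Expand u iteratively via a_{v+i} = u_i mod 5, u_{i+1} = (u_i − a_{v+i})/5:
  u_0 = 14/11;  a_2 = 4;  u_1 = (u_0 − 4)/5 = -6/11
  u_1 = -6/11;  a_3 = 4;  u_2 = (u_1 − 4)/5 = -10/11
  u_2 = -10/11;  a_4 = 0;  u_3 = (u_2 − 0)/5 = -2/11
  u_3 = -2/11;  a_5 = 3;  u_4 = (u_3 − 3)/5 = -7/11
Digits: (0, 0, 4, 4, 0, 3).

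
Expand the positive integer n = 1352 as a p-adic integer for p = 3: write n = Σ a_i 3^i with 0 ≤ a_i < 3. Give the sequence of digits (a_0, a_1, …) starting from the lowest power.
(a_0, a_1, …) = (2, 0, 0, 2, 1, 2, 1)

Repeated division by 3 gives the digits low-to-high: 1352 = 2 + 2·3^3 + 1·3^4 + 2·3^5 + 1·3^6. Digit sequence: (2, 0, 0, 2, 1, 2, 1).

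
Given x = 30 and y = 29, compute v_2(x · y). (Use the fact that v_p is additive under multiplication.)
v_2(870) = 1

v_p(x) = 1 (factor: 30 = 2^1 · 15); v_p(y) = 0 (factor: 29 = 2^0 · 29). Additivity: v_p(xy) = v_p(x) + v_p(y) = 1 + 0 = 1. (Direct check: xy = 870 = 2^1 · (435).)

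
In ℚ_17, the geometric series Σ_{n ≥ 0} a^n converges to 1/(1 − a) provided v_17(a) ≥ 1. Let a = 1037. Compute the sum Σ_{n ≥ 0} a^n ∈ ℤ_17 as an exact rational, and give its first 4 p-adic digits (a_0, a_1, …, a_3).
Σ a^n = 1/(1 − a) = -1/1036;  first 4 digits = (1, 10, 1, 12)

v_17(a) = 1 ≥ 1, so the series converges in ℤ_17 to 1/(1 − a) = 1/(1 − 1037) = -1/1036. Expand this rational in ℤ_17: compute digits iteratively via d_i = x_i mod 17, x_{i+1} = (x_i − d_i)/17. The first 4 digits are (1, 10, 1, 12).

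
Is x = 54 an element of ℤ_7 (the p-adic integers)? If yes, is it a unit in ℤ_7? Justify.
x ∈ ℤ_7^× (unit); v_7(x) = 0

ℤ_7 = {x ∈ ℚ_7 : v_7(x) ≥ 0} and ℤ_7^× = {x ∈ ℤ_7 : v_7(x) = 0}. Here v_7(54) = v_7(num) − v_7(den) = 0; compare against these criteria.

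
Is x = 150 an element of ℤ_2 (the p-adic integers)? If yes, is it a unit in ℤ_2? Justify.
x ∈ ℤ_2 but not a unit; v_2(x) = 1 > 0

ℤ_2 = {x ∈ ℚ_2 : v_2(x) ≥ 0} and ℤ_2^× = {x ∈ ℤ_2 : v_2(x) = 0}. Here v_2(150) = v_2(num) − v_2(den) = 1; compare against these criteria.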